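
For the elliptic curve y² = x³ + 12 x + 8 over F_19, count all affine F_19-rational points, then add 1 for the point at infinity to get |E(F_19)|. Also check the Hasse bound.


Affine points = {(4, 5), (4, 14), (6, 7), (6, 12), (7, 6), (7, 13), (9, 3), (9, 16), (10, 8), (10, 11), (13, 9), (13, 10)}; affine count = 12; |E(F_19)| = 13.

Discriminant check: Δ ∝ 4a³ + 27b² = 4·12³ + 27·8² = 4·1728 + 27·64 ≡ 14 (mod 19). Nonzero ⇒ E is nonsingular.
For each x ∈ F_19, compute rhs = x³ + 12·x + 8 mod 19, then count y ∈ F_19 with y² ≡ rhs.
  x = 0: rhs = 8, matching y values: none (0 points).
  x = 1: rhs = 2, matching y values: none (0 points).
  x = 2: rhs = 2, matching y values: none (0 points).
  x = 3: rhs = 14, matching y values: none (0 points).
  x = 4: rhs = 6, matching y values: 5, 14 (2 points).
  x = 5: rhs = 3, matching y values: none (0 points).
  x = 6: rhs = 11, matching y values: 7, 12 (2 points).
  x = 7: rhs = 17, matching y values: 6, 13 (2 points).
  x = 8: rhs = 8, matching y values: none (0 points).
  x = 9: rhs = 9, matching y values: 3, 16 (2 points).
  x = 10: rhs = 7, matching y values: 8, 11 (2 points).
  x = 11: rhs = 8, matching y values: none (0 points).
  x = 12: rhs = 18, matching y values: none (0 points).
  x = 13: rhs = 5, matching y values: 9, 10 (2 points).
  x = 14: rhs = 13, matching y values: none (0 points).
  x = 15: rhs = 10, matching y values: none (0 points).
  x = 16: rhs = 2, matching y values: none (0 points).
  x = 17: rhs = 14, matching y values: none (0 points).
  x = 18: rhs = 14, matching y values: none (0 points).
Total affine count: 12.
Full point count |E(F_19)| = 12 + 1 = 13.
Hasse bound: |13 − (19+1)| = |-7| = 7 ≤ 2√19 ≈ 8.7178 ✓.


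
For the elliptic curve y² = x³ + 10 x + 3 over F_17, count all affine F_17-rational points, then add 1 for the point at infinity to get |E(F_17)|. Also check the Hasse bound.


Affine points = {(3, 3), (3, 14), (5, 5), (5, 12), (7, 5), (7, 12), (8, 0), (10, 7), (10, 10), (11, 4), (11, 13), (12, 7), (12, 10), (13, 1), (13, 16), (15, 3), (15, 14), (16, 3), (16, 14)}; affine count = 19; |E(F_17)| = 20.

Discriminant check: Δ ∝ 4a³ + 27b² = 4·10³ + 27·3² = 4·1000 + 27·9 ≡ 10 (mod 17). Nonzero ⇒ E is nonsingular.
For each x ∈ F_17, compute rhs = x³ + 10·x + 3 mod 17, then count y ∈ F_17 with y² ≡ rhs.
  x = 0: rhs = 3, matching y values: none (0 points).
  x = 1: rhs = 14, matching y values: none (0 points).
  x = 2: rhs = 14, matching y values: none (0 points).
  x = 3: rhs = 9, matching y values: 3, 14 (2 points).
  x = 4: rhs = 5, matching y values: none (0 points).
  x = 5: rhs = 8, matching y values: 5, 12 (2 points).
  x = 6: rhs = 7, matching y values: none (0 points).
  x = 7: rhs = 8, matching y values: 5, 12 (2 points).
  x = 8: rhs = 0, matching y values: 0 (1 points).
  x = 9: rhs = 6, matching y values: none (0 points).
  x = 10: rhs = 15, matching y values: 7, 10 (2 points).
  x = 11: rhs = 16, matching y values: 4, 13 (2 points).
  x = 12: rhs = 15, matching y values: 7, 10 (2 points).
  x = 13: rhs = 1, matching y values: 1, 16 (2 points).
  x = 14: rhs = 14, matching y values: none (0 points).
  x = 15: rhs = 9, matching y values: 3, 14 (2 points).
  x = 16: rhs = 9, matching y values: 3, 14 (2 points).
Total affine count: 19.
Full point count |E(F_17)| = 19 + 1 = 20.
Hasse bound: |20 − (17+1)| = |2| = 2 ≤ 2√17 ≈ 8.2462 ✓.


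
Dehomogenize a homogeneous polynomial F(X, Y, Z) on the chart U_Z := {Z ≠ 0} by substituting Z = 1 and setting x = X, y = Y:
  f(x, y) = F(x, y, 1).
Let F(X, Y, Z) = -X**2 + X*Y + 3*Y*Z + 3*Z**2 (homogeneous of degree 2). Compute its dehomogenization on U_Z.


f(x, y) = -x**2 + x*y + 3*y + 3

On U_Z we set Z = 1. Each monomial c·X^i·Y^j·Z^k in F becomes c·x^i·y^j·1^k = c·x^i·y^j.
Substituting Z = 1: F(X, Y, 1) = -x**2 + x*y + 3*y + 3.
Note: deg(f) ≤ deg(F) = 2; strict inequality happens when F is divisible by Z (lost terms).


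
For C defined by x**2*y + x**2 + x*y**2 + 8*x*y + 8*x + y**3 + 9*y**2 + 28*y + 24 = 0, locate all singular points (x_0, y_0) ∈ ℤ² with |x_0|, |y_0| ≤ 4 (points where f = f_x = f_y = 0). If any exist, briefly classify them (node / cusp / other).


Singular points: {(-2, -2)}; classification: node.

Compute partial derivatives:
  f_x = 2*x*y + 2*x + y**2 + 8*y + 8.
  f_y = x**2 + 2*x*y + 8*x + 3*y**2 + 18*y + 28.
Scan x_0 ∈ {−4, ..., 4}. For each x_0, f_y(x_0, y) is a polynomial in y; find its integer roots y ∈ {−4, ..., 4}, then test f_x and f at those candidates.
  x = -4: f_y(-4, y) = 3*y**2 + 10*y + 12; no integer root y with |y| ≤ 4.
  x = -3: f_y(-3, y) = 3*y**2 + 12*y + 13; no integer root y with |y| ≤ 4.
  x = -2: f_y(-2, y) = 3*y**2 + 14*y + 16; vanishes at y ∈ {-2}. (-2, -2): f_x = 0, f = 0 — SINGULAR.
  x = -1: f_y(-1, y) = 3*y**2 + 16*y + 21; vanishes at y ∈ {-3}. (-1, -3): f_x = -3 ≠ 0.
  x = 0: f_y(0, y) = 3*y**2 + 18*y + 28; no integer root y with |y| ≤ 4.
  x = 1: f_y(1, y) = 3*y**2 + 20*y + 37; no integer root y with |y| ≤ 4.
  x = 2: f_y(2, y) = 3*y**2 + 22*y + 48; no integer root y with |y| ≤ 4.
  x = 3: f_y(3, y) = 3*y**2 + 24*y + 61; no integer root y with |y| ≤ 4.
  x = 4: f_y(4, y) = 3*y**2 + 26*y + 76; no integer root y with |y| ≤ 4.
Only singular point on the grid: (-2, -2).
Classify: substitute x = -2 + u, y = -2 + v and expand: f = u**2*v - u**2 + u*v**2 + v**3 + v**2.
No constant or linear terms (consistent with a singular point). Quadratic part: -u**2 + v**2. Cubic part: u**2*v + u*v**2 + v**3.
The quadratic part v**2 - u**2 = (v − u)(v + u) splits into two distinct linear factors, so there are two distinct tangent lines y − -2 = ±(x − -2) — this is a node (ordinary double point).
Classification: node.


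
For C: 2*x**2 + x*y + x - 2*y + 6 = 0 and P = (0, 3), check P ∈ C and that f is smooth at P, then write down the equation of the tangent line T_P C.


Tangent line at P: 4*x - 2*y + 6 = 0.

Step 1: f(0, 3) = 0, so P lies on C.
Step 2: partial derivatives
  f_x(x, y) = 4*x + y + 1, f_y(x, y) = x - 2.
  f_x(P) = 4, f_y(P) = -2 (gradient nonzero, so P is smooth).
Step 3: tangent line at P: 4·(x − 0) + -2·(y − 3) = 0.
Expanding: 4*x - 2*y + 6 = 0.


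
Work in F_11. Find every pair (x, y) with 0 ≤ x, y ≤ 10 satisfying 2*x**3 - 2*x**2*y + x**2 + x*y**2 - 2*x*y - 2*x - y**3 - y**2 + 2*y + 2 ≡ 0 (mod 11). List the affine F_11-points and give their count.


Affine F_11-points: {(0, 10), (1, 1), (1, 5), (2, 5), (4, 2), (4, 6), (5, 7), (5, 9), (5, 10), (7, 5), (9, 3), (9, 8), (10, 10)}; count = 13.

For each of the 121 pairs (x, y) ∈ F_11², evaluate f(x, y) mod 11. Record the zeros.
  x = 0: [0↦2, 1↦2, 2↦5, 3↦5, 4↦7, 5↦5, 6↦4, 7↦9, 8↦3, 9↦2, 10↦0]  zeros at y ∈ {10}
  x = 1: [0↦3, 1↦0, 2↦2, 3↦3, 4↦8, 5↦0, 6↦6, 7↦9, 8↦3, 9↦4, 10↦6]  zeros at y ∈ {1, 5}
  x = 2: [0↦7, 1↦8, 2↦5, 3↦3, 4↦7, 5↦0, 6↦9, 7↦6, 8↦7, 9↦6, 10↦8]  zeros at y ∈ {5}
  x = 3: [0↦4, 1↦5, 2↦4, 3↦6, 4↦5, 5↦6, 6↦3, 7↦1, 8↦5, 9↦9, 10↦7]  zeros at y ∈ ∅
  x = 4: [0↦6, 1↦3, 2↦0, 3↦2, 4↦3, 5↦8, 6↦0, 7↦6, 8↦9, 9↦3, 10↦4]  zeros at y ∈ {2, 6}
  x = 5: [0↦3, 1↦3, 2↦5, 3↦3, 4↦2, 5↦7, 6↦1, 7↦0, 8↦9, 9↦0, 10↦0]  zeros at y ∈ {7, 9, 10}
  x = 6: [0↦7, 1↦6, 2↦9, 3↦10, 4↦3, 5↦4, 6↦7, 7↦6, 8↦6, 9↦1, 10↦7]  zeros at y ∈ ∅
  x = 7: [0↦8, 1↦2, 2↦2, 3↦2, 4↦7, 5↦0, 6↦8, 7↦3, 8↦1, 9↦7, 10↦4]  zeros at y ∈ {5}
  x = 8: [0↦7, 1↦3, 2↦7, 3↦2, 4↦4, 5↦7, 6↦5, 7↦3, 8↦6, 9↦8, 10↦3]  zeros at y ∈ ∅
  x = 9: [0↦5, 1↦10, 2↦3, 3↦0, 4↦6, 5↦4, 6↦10, 7↦7, 8↦0, 9↦5, 10↦5]  zeros at y ∈ {3, 8}
  x = 10: [0↦3, 1↦2, 2↦2, 3↦8, 4↦3, 5↦3, 6↦2, 7↦5, 8↦6, 9↦10, 10↦0]  zeros at y ∈ {10}
Collecting zeros: affine points = {(0, 10), (1, 1), (1, 5), (2, 5), (4, 2), (4, 6), (5, 7), (5, 9), (5, 10), (7, 5), (9, 3), (9, 8), (10, 10)}.
Total count |C(F_11)_aff| = 13.


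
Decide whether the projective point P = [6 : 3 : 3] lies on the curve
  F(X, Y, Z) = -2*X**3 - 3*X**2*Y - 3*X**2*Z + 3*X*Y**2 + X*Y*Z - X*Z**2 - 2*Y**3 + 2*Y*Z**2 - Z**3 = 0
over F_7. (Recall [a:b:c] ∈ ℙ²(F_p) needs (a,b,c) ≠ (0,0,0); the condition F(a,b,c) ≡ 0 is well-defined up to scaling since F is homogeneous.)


F(6,3,3) ≡ 0 (mod 7); P is on the curve.

Evaluate F(6, 3, 3) term-by-term (mod 7).
  -2*X**3 ↦ -2·216·1·1 = -432
  -3*X**2*Y ↦ -3·36·3·1 = -324
  -3*X**2*Z ↦ -3·36·1·3 = -324
  3*X*Y**2 ↦ 3·6·9·1 = 162
  X*Y*Z ↦ 1·6·3·3 = 54
  -X*Z**2 ↦ -1·6·1·9 = -54
  -2*Y**3 ↦ -2·1·27·1 = -54
  2*Y*Z**2 ↦ 2·1·3·9 = 54
  -Z**3 ↦ -1·1·1·27 = -27
Sum: F(6, 3, 3) = (-432) + (-324) + (-324) + (162) + (54) + (-54) + (-54) + (54) + (-27) = -945.
Reducing mod 7: -945 ≡ 0 (mod 7).
Since F(a, b, c) ≡ 0 (mod 7), P lies on the curve.


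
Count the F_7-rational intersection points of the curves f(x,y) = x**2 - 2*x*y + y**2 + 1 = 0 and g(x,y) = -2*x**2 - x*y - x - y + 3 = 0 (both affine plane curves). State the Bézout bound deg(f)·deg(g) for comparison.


Common zeros: ∅; count = 0; Bézout bound = 4.

deg(f) = 2, deg(g) = 2, so Bézout bound = 4.
Scan x ∈ F_7. For each x, list the y ∈ F_7 with f(x, y) ≡ 0 and those with g(x, y) ≡ 0 (mod 7); the common zeros in that column are the intersection.
  x = 0: f ≡ 0 at y ∈ ∅; g ≡ 0 at y ∈ {3}; common: ∅.
  x = 1: f ≡ 0 at y ∈ ∅; g ≡ 0 at y ∈ {0}; common: ∅.
  x = 2: f ≡ 0 at y ∈ ∅; g ≡ 0 at y ∈ {0}; common: ∅.
  x = 3: f ≡ 0 at y ∈ ∅; g ≡ 0 at y ∈ {6}; common: ∅.
  x = 4: f ≡ 0 at y ∈ ∅; g ≡ 0 at y ∈ {6}; common: ∅.
  x = 5: f ≡ 0 at y ∈ ∅; g ≡ 0 at y ∈ {3}; common: ∅.
  x = 6: f ≡ 0 at y ∈ ∅; g ≡ 0 at y ∈ ∅; common: ∅.
Collecting: common zeros = ∅, so the count is 0.
Comparison with the Bézout bound: 0 ≤ 4 = deg(f)·deg(g), as expected for curves with no common component (the affine F_7-count falls short of the bound because intersections may lie at infinity, over extension fields, or carry multiplicity).


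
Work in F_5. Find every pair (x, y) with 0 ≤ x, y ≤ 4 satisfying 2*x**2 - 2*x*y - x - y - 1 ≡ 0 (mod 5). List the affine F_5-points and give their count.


Affine F_5-points: {(0, 4), (1, 0), (2, 0), (2, 1), (2, 2), (2, 3), (2, 4), (3, 2), (4, 3)}; count = 9.

For each of the 25 pairs (x, y) ∈ F_5², evaluate f(x, y) mod 5. Record the zeros.
  x = 0: [0↦4, 1↦3, 2↦2, 3↦1, 4↦0]  zeros at y ∈ {4}
  x = 1: [0↦0, 1↦2, 2↦4, 3↦1, 4↦3]  zeros at y ∈ {0}
  x = 2: [0↦0, 1↦0, 2↦0, 3↦0, 4↦0]  zeros at y ∈ {0, 1, 2, 3, 4}
  x = 3: [0↦4, 1↦2, 2↦0, 3↦3, 4↦1]  zeros at y ∈ {2}
  x = 4: [0↦2, 1↦3, 2↦4, 3↦0, 4↦1]  zeros at y ∈ {3}
Collecting zeros: affine points = {(0, 4), (1, 0), (2, 0), (2, 1), (2, 2), (2, 3), (2, 4), (3, 2), (4, 3)}.
Total count |C(F_5)_aff| = 9.


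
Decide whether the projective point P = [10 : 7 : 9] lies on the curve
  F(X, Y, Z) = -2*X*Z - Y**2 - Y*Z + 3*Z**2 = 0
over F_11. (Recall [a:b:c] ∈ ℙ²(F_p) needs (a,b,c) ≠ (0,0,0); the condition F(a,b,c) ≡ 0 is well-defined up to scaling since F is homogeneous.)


F(10,7,9) ≡ 6 (mod 11); P is NOT on the curve.

Evaluate F(10, 7, 9) term-by-term (mod 11).
  -2*X*Z ↦ -2·10·1·9 = -180
  -Y**2 ↦ -1·1·49·1 = -49
  -Y*Z ↦ -1·1·7·9 = -63
  3*Z**2 ↦ 3·1·1·81 = 243
Sum: F(10, 7, 9) = (-180) + (-49) + (-63) + (243) = -49.
Reducing mod 11: -49 ≡ 6 (mod 11).
Since F(a, b, c) ≡ 6 ≠ 0 (mod 11), P does NOT lie on the curve.


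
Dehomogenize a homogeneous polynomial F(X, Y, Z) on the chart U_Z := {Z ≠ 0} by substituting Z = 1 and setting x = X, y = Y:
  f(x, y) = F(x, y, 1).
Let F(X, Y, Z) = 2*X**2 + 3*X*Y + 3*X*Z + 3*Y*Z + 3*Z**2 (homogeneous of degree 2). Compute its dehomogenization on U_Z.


f(x, y) = 2*x**2 + 3*x*y + 3*x + 3*y + 3

On U_Z we set Z = 1. Each monomial c·X^i·Y^j·Z^k in F becomes c·x^i·y^j·1^k = c·x^i·y^j.
Substituting Z = 1: F(X, Y, 1) = 2*x**2 + 3*x*y + 3*x + 3*y + 3.
Note: deg(f) ≤ deg(F) = 2; strict inequality happens when F is divisible by Z (lost terms).


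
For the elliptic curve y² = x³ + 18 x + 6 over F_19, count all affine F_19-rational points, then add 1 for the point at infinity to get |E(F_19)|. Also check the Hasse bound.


Affine points = {(0, 5), (0, 14), (1, 5), (1, 14), (3, 7), (3, 12), (4, 3), (4, 16), (6, 8), (6, 11), (7, 0), (8, 4), (8, 15), (9, 2), (9, 17), (13, 9), (13, 10), (14, 0), (16, 1), (16, 18), (17, 0), (18, 5), (18, 14)}; affine count = 23; |E(F_19)| = 24.

Discriminant check: Δ ∝ 4a³ + 27b² = 4·18³ + 27·6² = 4·5832 + 27·36 ≡ 18 (mod 19). Nonzero ⇒ E is nonsingular.
For each x ∈ F_19, compute rhs = x³ + 18·x + 6 mod 19, then count y ∈ F_19 with y² ≡ rhs.
  x = 0: rhs = 6, matching y values: 5, 14 (2 points).
  x = 1: rhs = 6, matching y values: 5, 14 (2 points).
  x = 2: rhs = 12, matching y values: none (0 points).
  x = 3: rhs = 11, matching y values: 7, 12 (2 points).
  x = 4: rhs = 9, matching y values: 3, 16 (2 points).
  x = 5: rhs = 12, matching y values: none (0 points).
  x = 6: rhs = 7, matching y values: 8, 11 (2 points).
  x = 7: rhs = 0, matching y values: 0 (1 points).
  x = 8: rhs = 16, matching y values: 4, 15 (2 points).
  x = 9: rhs = 4, matching y values: 2, 17 (2 points).
  x = 10: rhs = 8, matching y values: none (0 points).
  x = 11: rhs = 15, matching y values: none (0 points).
  x = 12: rhs = 12, matching y values: none (0 points).
  x = 13: rhs = 5, matching y values: 9, 10 (2 points).
  x = 14: rhs = 0, matching y values: 0 (1 points).
  x = 15: rhs = 3, matching y values: none (0 points).
  x = 16: rhs = 1, matching y values: 1, 18 (2 points).
  x = 17: rhs = 0, matching y values: 0 (1 points).
  x = 18: rhs = 6, matching y values: 5, 14 (2 points).
Total affine count: 23.
Full point count |E(F_19)| = 23 + 1 = 24.
Hasse bound: |24 − (19+1)| = |4| = 4 ≤ 2√19 ≈ 8.7178 ✓.


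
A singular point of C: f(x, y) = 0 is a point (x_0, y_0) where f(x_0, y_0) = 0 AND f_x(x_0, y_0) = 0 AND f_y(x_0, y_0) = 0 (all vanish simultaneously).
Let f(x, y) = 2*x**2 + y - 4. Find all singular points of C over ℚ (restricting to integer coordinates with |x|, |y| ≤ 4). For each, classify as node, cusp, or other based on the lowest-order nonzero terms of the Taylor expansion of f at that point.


No singular points in the scanned grid; C is smooth there.

Compute partial derivatives:
  f_x = 4*x.
  f_y = 1.
f_y = 1 is a nonzero constant, so f_y never vanishes: no point (x, y) can satisfy f = f_x = f_y = 0. In particular no (x, y) ∈ {−4, ..., 4}² is singular; the curve is smooth.


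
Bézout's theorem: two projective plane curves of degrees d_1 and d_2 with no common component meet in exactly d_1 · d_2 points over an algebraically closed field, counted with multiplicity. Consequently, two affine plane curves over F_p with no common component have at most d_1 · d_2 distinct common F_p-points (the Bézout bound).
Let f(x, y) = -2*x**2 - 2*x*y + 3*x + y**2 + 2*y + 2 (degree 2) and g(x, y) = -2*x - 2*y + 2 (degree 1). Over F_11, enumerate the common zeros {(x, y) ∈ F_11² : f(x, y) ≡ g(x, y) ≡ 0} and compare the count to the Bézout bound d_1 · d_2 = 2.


Common zeros: {(7, 5)}; count = 1; Bézout bound = 2.

deg(f) = 2, deg(g) = 1, so Bézout bound = 2.
Scan x ∈ F_11. For each x, list the y ∈ F_11 with f(x, y) ≡ 0 and those with g(x, y) ≡ 0 (mod 11); the common zeros in that column are the intersection.
  x = 0: f ≡ 0 at y ∈ ∅; g ≡ 0 at y ∈ {1}; common: ∅.
  x = 1: f ≡ 0 at y ∈ ∅; g ≡ 0 at y ∈ {0}; common: ∅.
  x = 2: f ≡ 0 at y ∈ {0, 2}; g ≡ 0 at y ∈ {10}; common: ∅.
  x = 3: f ≡ 0 at y ∈ {2}; g ≡ 0 at y ∈ {9}; common: ∅.
  x = 4: f ≡ 0 at y ∈ {7, 10}; g ≡ 0 at y ∈ {8}; common: ∅.
  x = 5: f ≡ 0 at y ∈ {0, 8}; g ≡ 0 at y ∈ {7}; common: ∅.
  x = 6: f ≡ 0 at y ∈ {5}; g ≡ 0 at y ∈ {6}; common: ∅.
  x = 7: f ≡ 0 at y ∈ {5, 7}; g ≡ 0 at y ∈ {5}; common: {5}.
  x = 8: f ≡ 0 at y ∈ ∅; g ≡ 0 at y ∈ {4}; common: ∅.
  x = 9: f ≡ 0 at y ∈ ∅; g ≡ 0 at y ∈ {3}; common: ∅.
  x = 10: f ≡ 0 at y ∈ ∅; g ≡ 0 at y ∈ {2}; common: ∅.
Collecting: common zeros = {(7, 5)}, so the count is 1.
Comparison with the Bézout bound: 1 ≤ 2 = deg(f)·deg(g), as expected for curves with no common component (the affine F_11-count falls short of the bound because intersections may lie at infinity, over extension fields, or carry multiplicity).


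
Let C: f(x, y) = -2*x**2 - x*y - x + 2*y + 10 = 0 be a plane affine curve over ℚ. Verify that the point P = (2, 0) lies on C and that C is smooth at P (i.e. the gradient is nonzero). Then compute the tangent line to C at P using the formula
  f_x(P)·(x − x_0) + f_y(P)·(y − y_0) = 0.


Tangent line at P: 18 - 9*x = 0.

Step 1: f(2, 0) = 0, so P lies on C.
Step 2: partial derivatives
  f_x(x, y) = -4*x - y - 1, f_y(x, y) = 2 - x.
  f_x(P) = -9, f_y(P) = 0 (gradient nonzero, so P is smooth).
Step 3: tangent line at P: -9·(x − 2) + 0·(y − 0) = 0.
Expanding: 18 - 9*x = 0.


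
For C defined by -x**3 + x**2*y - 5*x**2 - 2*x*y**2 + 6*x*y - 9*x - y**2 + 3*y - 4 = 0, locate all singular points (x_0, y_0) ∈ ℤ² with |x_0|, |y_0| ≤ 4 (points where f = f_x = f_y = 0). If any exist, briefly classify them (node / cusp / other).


Singular points: {(-1, 1)}; classification: node.

Compute partial derivatives:
  f_x = -3*x**2 + 2*x*y - 10*x - 2*y**2 + 6*y - 9.
  f_y = x**2 - 4*x*y + 6*x - 2*y + 3.
Scan x_0 ∈ {−4, ..., 4}. For each x_0, f_y(x_0, y) is a polynomial in y; find its integer roots y ∈ {−4, ..., 4}, then test f_x and f at those candidates.
  x = -4: f_y(-4, y) = 14*y - 5; no integer root y with |y| ≤ 4.
  x = -3: f_y(-3, y) = 10*y - 6; no integer root y with |y| ≤ 4.
  x = -2: f_y(-2, y) = 6*y - 5; no integer root y with |y| ≤ 4.
  x = -1: f_y(-1, y) = 2*y - 2; vanishes at y ∈ {1}. (-1, 1): f_x = 0, f = 0 — SINGULAR.
  x = 0: f_y(0, y) = 3 - 2*y; no integer root y with |y| ≤ 4.
  x = 1: f_y(1, y) = 10 - 6*y; no integer root y with |y| ≤ 4.
  x = 2: f_y(2, y) = 19 - 10*y; no integer root y with |y| ≤ 4.
  x = 3: f_y(3, y) = 30 - 14*y; no integer root y with |y| ≤ 4.
  x = 4: f_y(4, y) = 43 - 18*y; no integer root y with |y| ≤ 4.
Only singular point on the grid: (-1, 1).
Classify: substitute x = -1 + u, y = 1 + v and expand: f = -u**3 + u**2*v - u**2 - 2*u*v**2 + v**2.
No constant or linear terms (consistent with a singular point). Quadratic part: -u**2 + v**2. Cubic part: -u**3 + u**2*v - 2*u*v**2.
The quadratic part v**2 - u**2 = (v − u)(v + u) splits into two distinct linear factors, so there are two distinct tangent lines y − 1 = ±(x − -1) — this is a node (ordinary double point).
Classification: node.


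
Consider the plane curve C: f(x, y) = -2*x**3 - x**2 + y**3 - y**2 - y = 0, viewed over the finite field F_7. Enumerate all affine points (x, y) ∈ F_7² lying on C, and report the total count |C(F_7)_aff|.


Affine F_7-points: {(0, 0), (2, 1), (2, 6), (3, 0), (4, 5), (5, 2), (5, 4), (6, 1), (6, 6)}; count = 9.

For each of the 49 pairs (x, y) ∈ F_7², evaluate f(x, y) mod 7. Record the zeros.
  x = 0: [0↦0, 1↦6, 2↦2, 3↦1, 4↦2, 5↦4, 6↦6]  zeros at y ∈ {0}
  x = 1: [0↦4, 1↦3, 2↦6, 3↦5, 4↦6, 5↦1, 6↦3]  zeros at y ∈ ∅
  x = 2: [0↦1, 1↦0, 2↦3, 3↦2, 4↦3, 5↦5, 6↦0]  zeros at y ∈ {1, 6}
  x = 3: [0↦0, 1↦6, 2↦2, 3↦1, 4↦2, 5↦4, 6↦6]  zeros at y ∈ {0}
  x = 4: [0↦3, 1↦2, 2↦5, 3↦4, 4↦5, 5↦0, 6↦2]  zeros at y ∈ {5}
  x = 5: [0↦5, 1↦4, 2↦0, 3↦6, 4↦0, 5↦2, 6↦4]  zeros at y ∈ {2, 4}
  x = 6: [0↦1, 1↦0, 2↦3, 3↦2, 4↦3, 5↦5, 6↦0]  zeros at y ∈ {1, 6}
Collecting zeros: affine points = {(0, 0), (2, 1), (2, 6), (3, 0), (4, 5), (5, 2), (5, 4), (6, 1), (6, 6)}.
Total count |C(F_7)_aff| = 9.


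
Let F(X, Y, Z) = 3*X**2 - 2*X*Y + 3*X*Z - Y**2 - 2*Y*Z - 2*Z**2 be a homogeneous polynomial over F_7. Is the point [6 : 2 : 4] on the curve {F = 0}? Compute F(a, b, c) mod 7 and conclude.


F(6,2,4) ≡ 6 (mod 7); P is NOT on the curve.

Evaluate F(6, 2, 4) term-by-term (mod 7).
  3*X**2 ↦ 3·36·1·1 = 108
  -2*X*Y ↦ -2·6·2·1 = -24
  3*X*Z ↦ 3·6·1·4 = 72
  -Y**2 ↦ -1·1·4·1 = -4
  -2*Y*Z ↦ -2·1·2·4 = -16
  -2*Z**2 ↦ -2·1·1·16 = -32
Sum: F(6, 2, 4) = (108) + (-24) + (72) + (-4) + (-16) + (-32) = 104.
Reducing mod 7: 104 ≡ 6 (mod 7).
Since F(a, b, c) ≡ 6 ≠ 0 (mod 7), P does NOT lie on the curve.


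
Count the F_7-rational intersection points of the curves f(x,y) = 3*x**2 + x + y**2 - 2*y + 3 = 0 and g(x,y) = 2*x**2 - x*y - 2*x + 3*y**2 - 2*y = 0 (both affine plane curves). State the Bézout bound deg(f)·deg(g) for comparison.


Common zeros: {(1, 0)}; count = 1; Bézout bound = 4.

deg(f) = 2, deg(g) = 2, so Bézout bound = 4.
Scan x ∈ F_7. For each x, list the y ∈ F_7 with f(x, y) ≡ 0 and those with g(x, y) ≡ 0 (mod 7); the common zeros in that column are the intersection.
  x = 0: f ≡ 0 at y ∈ ∅; g ≡ 0 at y ∈ {0, 3}; common: ∅.
  x = 1: f ≡ 0 at y ∈ {0, 2}; g ≡ 0 at y ∈ {0, 1}; common: {0}.
  x = 2: f ≡ 0 at y ∈ ∅; g ≡ 0 at y ∈ ∅; common: ∅.
  x = 3: f ≡ 0 at y ∈ ∅; g ≡ 0 at y ∈ {2}; common: ∅.
  x = 4: f ≡ 0 at y ∈ {4, 5}; g ≡ 0 at y ∈ {1}; common: ∅.
  x = 5: f ≡ 0 at y ∈ {4, 5}; g ≡ 0 at y ∈ ∅; common: ∅.
  x = 6: f ≡ 0 at y ∈ ∅; g ≡ 0 at y ∈ {2, 3}; common: ∅.
Collecting: common zeros = {(1, 0)}, so the count is 1.
Comparison with the Bézout bound: 1 ≤ 4 = deg(f)·deg(g), as expected for curves with no common component (the affine F_7-count falls short of the bound because intersections may lie at infinity, over extension fields, or carry multiplicity).


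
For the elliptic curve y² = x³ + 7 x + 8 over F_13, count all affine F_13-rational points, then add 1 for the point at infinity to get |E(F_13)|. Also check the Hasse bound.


Affine points = {(1, 4), (1, 9), (2, 2), (2, 11), (3, 2), (3, 11), (4, 3), (4, 10), (5, 5), (5, 8), (7, 6), (7, 7), (8, 2), (8, 11), (10, 5), (10, 8), (11, 5), (11, 8), (12, 0)}; affine count = 19; |E(F_13)| = 20.

Discriminant check: Δ ∝ 4a³ + 27b² = 4·7³ + 27·8² = 4·343 + 27·64 ≡ 6 (mod 13). Nonzero ⇒ E is nonsingular.
For each x ∈ F_13, compute rhs = x³ + 7·x + 8 mod 13, then count y ∈ F_13 with y² ≡ rhs.
  x = 0: rhs = 8, matching y values: none (0 points).
  x = 1: rhs = 3, matching y values: 4, 9 (2 points).
  x = 2: rhs = 4, matching y values: 2, 11 (2 points).
  x = 3: rhs = 4, matching y values: 2, 11 (2 points).
  x = 4: rhs = 9, matching y values: 3, 10 (2 points).
  x = 5: rhs = 12, matching y values: 5, 8 (2 points).
  x = 6: rhs = 6, matching y values: none (0 points).
  x = 7: rhs = 10, matching y values: 6, 7 (2 points).
  x = 8: rhs = 4, matching y values: 2, 11 (2 points).
  x = 9: rhs = 7, matching y values: none (0 points).
  x = 10: rhs = 12, matching y values: 5, 8 (2 points).
  x = 11: rhs = 12, matching y values: 5, 8 (2 points).
  x = 12: rhs = 0, matching y values: 0 (1 points).
Total affine count: 19.
Full point count |E(F_13)| = 19 + 1 = 20.
Hasse bound: |20 − (13+1)| = |6| = 6 ≤ 2√13 ≈ 7.2111 ✓.


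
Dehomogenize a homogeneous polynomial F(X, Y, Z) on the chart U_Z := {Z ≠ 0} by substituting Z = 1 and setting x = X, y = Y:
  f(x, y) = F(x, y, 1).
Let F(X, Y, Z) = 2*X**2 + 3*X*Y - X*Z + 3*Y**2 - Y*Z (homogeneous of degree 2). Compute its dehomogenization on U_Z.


f(x, y) = 2*x**2 + 3*x*y - x + 3*y**2 - y

On U_Z we set Z = 1. Each monomial c·X^i·Y^j·Z^k in F becomes c·x^i·y^j·1^k = c·x^i·y^j.
Substituting Z = 1: F(X, Y, 1) = 2*x**2 + 3*x*y - x + 3*y**2 - y.
Note: deg(f) ≤ deg(F) = 2; strict inequality happens when F is divisible by Z (lost terms).


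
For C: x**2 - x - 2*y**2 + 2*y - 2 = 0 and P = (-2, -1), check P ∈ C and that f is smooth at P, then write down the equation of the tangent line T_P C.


Tangent line at P: -5*x + 6*y - 4 = 0.

Step 1: f(-2, -1) = 0, so P lies on C.
Step 2: partial derivatives
  f_x(x, y) = 2*x - 1, f_y(x, y) = 2 - 4*y.
  f_x(P) = -5, f_y(P) = 6 (gradient nonzero, so P is smooth).
Step 3: tangent line at P: -5·(x − -2) + 6·(y − -1) = 0.
Expanding: -5*x + 6*y - 4 = 0.


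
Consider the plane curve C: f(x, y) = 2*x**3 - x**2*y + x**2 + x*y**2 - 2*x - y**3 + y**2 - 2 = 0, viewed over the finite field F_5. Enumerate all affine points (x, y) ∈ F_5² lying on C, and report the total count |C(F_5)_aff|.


Affine F_5-points: {(0, 3), (0, 4), (2, 2), (3, 0), (3, 2)}; count = 5.

For each of the 25 pairs (x, y) ∈ F_5², evaluate f(x, y) mod 5. Record the zeros.
  x = 0: [0↦3, 1↦3, 2↦4, 3↦0, 4↦0]  zeros at y ∈ {3, 4}
  x = 1: [0↦4, 1↦4, 2↦2, 3↦2, 4↦3]  zeros at y ∈ ∅
  x = 2: [0↦4, 1↦2, 2↦0, 3↦2, 4↦2]  zeros at y ∈ {2}
  x = 3: [0↦0, 1↦4, 2↦0, 3↦2, 4↦4]  zeros at y ∈ {0, 2}
  x = 4: [0↦4, 1↦2, 2↦4, 3↦4, 4↦1]  zeros at y ∈ ∅
Collecting zeros: affine points = {(0, 3), (0, 4), (2, 2), (3, 0), (3, 2)}.
Total count |C(F_5)_aff| = 5.


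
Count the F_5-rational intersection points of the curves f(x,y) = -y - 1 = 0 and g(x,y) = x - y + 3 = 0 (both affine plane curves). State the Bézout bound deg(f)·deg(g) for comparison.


Common zeros: {(1, 4)}; count = 1; Bézout bound = 1.

deg(f) = 1, deg(g) = 1, so Bézout bound = 1.
Scan x ∈ F_5. For each x, list the y ∈ F_5 with f(x, y) ≡ 0 and those with g(x, y) ≡ 0 (mod 5); the common zeros in that column are the intersection.
  x = 0: f ≡ 0 at y ∈ {4}; g ≡ 0 at y ∈ {3}; common: ∅.
  x = 1: f ≡ 0 at y ∈ {4}; g ≡ 0 at y ∈ {4}; common: {4}.
  x = 2: f ≡ 0 at y ∈ {4}; g ≡ 0 at y ∈ {0}; common: ∅.
  x = 3: f ≡ 0 at y ∈ {4}; g ≡ 0 at y ∈ {1}; common: ∅.
  x = 4: f ≡ 0 at y ∈ {4}; g ≡ 0 at y ∈ {2}; common: ∅.
Collecting: common zeros = {(1, 4)}, so the count is 1.
Comparison with the Bézout bound: 1 ≤ 1 = deg(f)·deg(g), as expected for curves with no common component (the bound is attained).


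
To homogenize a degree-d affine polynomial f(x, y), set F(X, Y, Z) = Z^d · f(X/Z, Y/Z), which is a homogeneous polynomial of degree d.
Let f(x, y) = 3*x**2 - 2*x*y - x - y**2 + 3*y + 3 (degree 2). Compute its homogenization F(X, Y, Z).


F(X, Y, Z) = 3*X**2 - 2*X*Y - X*Z - Y**2 + 3*Y*Z + 3*Z**2

deg(f) = 2.
Substitute x = X/Z, y = Y/Z into f, then multiply by Z^2.
  monomial 3·x^2·y^0 ↦ 3·X^2·Y^0·Z^0.
  monomial -2·x^1·y^1 ↦ -2·X^1·Y^1·Z^0.
  monomial -1·x^1·y^0 ↦ -1·X^1·Y^0·Z^1.
  monomial -1·x^0·y^2 ↦ -1·X^0·Y^2·Z^0.
  monomial 3·x^0·y^1 ↦ 3·X^0·Y^1·Z^1.
  monomial 3·x^0·y^0 ↦ 3·X^0·Y^0·Z^2.
Collecting: F(X, Y, Z) = 3*X**2 - 2*X*Y - X*Z - Y**2 + 3*Y*Z + 3*Z**2.


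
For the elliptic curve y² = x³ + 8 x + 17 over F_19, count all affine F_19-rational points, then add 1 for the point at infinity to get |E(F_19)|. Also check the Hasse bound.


Affine points = {(0, 6), (0, 13), (1, 8), (1, 11), (3, 7), (3, 12), (5, 7), (5, 12), (7, 6), (7, 13), (8, 2), (8, 17), (9, 1), (9, 18), (11, 7), (11, 12), (12, 6), (12, 13), (13, 0), (14, 2), (14, 17), (15, 4), (15, 15), (16, 2), (16, 17)}; affine count = 25; |E(F_19)| = 26.

Discriminant check: Δ ∝ 4a³ + 27b² = 4·8³ + 27·17² = 4·512 + 27·289 ≡ 9 (mod 19). Nonzero ⇒ E is nonsingular.
For each x ∈ F_19, compute rhs = x³ + 8·x + 17 mod 19, then count y ∈ F_19 with y² ≡ rhs.
  x = 0: rhs = 17, matching y values: 6, 13 (2 points).
  x = 1: rhs = 7, matching y values: 8, 11 (2 points).
  x = 2: rhs = 3, matching y values: none (0 points).
  x = 3: rhs = 11, matching y values: 7, 12 (2 points).
  x = 4: rhs = 18, matching y values: none (0 points).
  x = 5: rhs = 11, matching y values: 7, 12 (2 points).
  x = 6: rhs = 15, matching y values: none (0 points).
  x = 7: rhs = 17, matching y values: 6, 13 (2 points).
  x = 8: rhs = 4, matching y values: 2, 17 (2 points).
  x = 9: rhs = 1, matching y values: 1, 18 (2 points).
  x = 10: rhs = 14, matching y values: none (0 points).
  x = 11: rhs = 11, matching y values: 7, 12 (2 points).
  x = 12: rhs = 17, matching y values: 6, 13 (2 points).
  x = 13: rhs = 0, matching y values: 0 (1 points).
  x = 14: rhs = 4, matching y values: 2, 17 (2 points).
  x = 15: rhs = 16, matching y values: 4, 15 (2 points).
  x = 16: rhs = 4, matching y values: 2, 17 (2 points).
  x = 17: rhs = 12, matching y values: none (0 points).
  x = 18: rhs = 8, matching y values: none (0 points).
Total affine count: 25.
Full point count |E(F_19)| = 25 + 1 = 26.
Hasse bound: |26 − (19+1)| = |6| = 6 ≤ 2√19 ≈ 8.7178 ✓.


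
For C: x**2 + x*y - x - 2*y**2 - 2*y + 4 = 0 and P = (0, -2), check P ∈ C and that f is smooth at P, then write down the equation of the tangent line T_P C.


Tangent line at P: -3*x + 6*y + 12 = 0.

Step 1: f(0, -2) = 0, so P lies on C.
Step 2: partial derivatives
  f_x(x, y) = 2*x + y - 1, f_y(x, y) = x - 4*y - 2.
  f_x(P) = -3, f_y(P) = 6 (gradient nonzero, so P is smooth).
Step 3: tangent line at P: -3·(x − 0) + 6·(y − -2) = 0.
Expanding: -3*x + 6*y + 12 = 0.


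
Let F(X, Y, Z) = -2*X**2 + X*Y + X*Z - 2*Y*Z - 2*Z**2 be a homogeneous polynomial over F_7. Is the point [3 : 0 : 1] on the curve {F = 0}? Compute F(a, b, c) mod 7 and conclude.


F(3,0,1) ≡ 4 (mod 7); P is NOT on the curve.

Evaluate F(3, 0, 1) term-by-term (mod 7).
  -2*X**2 ↦ -2·9·1·1 = -18
  X*Y ↦ 1·3·0·1 = 0
  X*Z ↦ 1·3·1·1 = 3
  -2*Y*Z ↦ -2·1·0·1 = 0
  -2*Z**2 ↦ -2·1·1·1 = -2
Sum: F(3, 0, 1) = (-18) + (0) + (3) + (0) + (-2) = -17.
Reducing mod 7: -17 ≡ 4 (mod 7).
Since F(a, b, c) ≡ 4 ≠ 0 (mod 7), P does NOT lie on the curve.


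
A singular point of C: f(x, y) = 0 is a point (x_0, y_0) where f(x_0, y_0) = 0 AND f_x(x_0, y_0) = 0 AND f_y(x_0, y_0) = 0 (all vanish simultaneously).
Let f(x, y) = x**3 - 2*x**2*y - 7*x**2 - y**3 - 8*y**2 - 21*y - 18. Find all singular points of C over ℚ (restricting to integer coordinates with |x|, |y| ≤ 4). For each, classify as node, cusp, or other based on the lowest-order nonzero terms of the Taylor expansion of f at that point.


Singular points: {(0, -3)}; classification: node.

Compute partial derivatives:
  f_x = 3*x**2 - 4*x*y - 14*x.
  f_y = -2*x**2 - 3*y**2 - 16*y - 21.
Scan x_0 ∈ {−4, ..., 4}. For each x_0, f_y(x_0, y) is a polynomial in y; find its integer roots y ∈ {−4, ..., 4}, then test f_x and f at those candidates.
  x = -4: f_y(-4, y) = -3*y**2 - 16*y - 53; no integer root y with |y| ≤ 4.
  x = -3: f_y(-3, y) = -3*y**2 - 16*y - 39; no integer root y with |y| ≤ 4.
  x = -2: f_y(-2, y) = -3*y**2 - 16*y - 29; no integer root y with |y| ≤ 4.
  x = -1: f_y(-1, y) = -3*y**2 - 16*y - 23; no integer root y with |y| ≤ 4.
  x = 0: f_y(0, y) = -3*y**2 - 16*y - 21; vanishes at y ∈ {-3}. (0, -3): f_x = 0, f = 0 — SINGULAR.
  x = 1: f_y(1, y) = -3*y**2 - 16*y - 23; no integer root y with |y| ≤ 4.
  x = 2: f_y(2, y) = -3*y**2 - 16*y - 29; no integer root y with |y| ≤ 4.
  x = 3: f_y(3, y) = -3*y**2 - 16*y - 39; no integer root y with |y| ≤ 4.
  x = 4: f_y(4, y) = -3*y**2 - 16*y - 53; no integer root y with |y| ≤ 4.
Only singular point on the grid: (0, -3).
Classify: substitute x = 0 + u, y = -3 + v and expand: f = u**3 - 2*u**2*v - u**2 - v**3 + v**2.
No constant or linear terms (consistent with a singular point). Quadratic part: -u**2 + v**2. Cubic part: u**3 - 2*u**2*v - v**3.
The quadratic part v**2 - u**2 = (v − u)(v + u) splits into two distinct linear factors, so there are two distinct tangent lines y − -3 = ±(x − 0) — this is a node (ordinary double point).
Classification: node.


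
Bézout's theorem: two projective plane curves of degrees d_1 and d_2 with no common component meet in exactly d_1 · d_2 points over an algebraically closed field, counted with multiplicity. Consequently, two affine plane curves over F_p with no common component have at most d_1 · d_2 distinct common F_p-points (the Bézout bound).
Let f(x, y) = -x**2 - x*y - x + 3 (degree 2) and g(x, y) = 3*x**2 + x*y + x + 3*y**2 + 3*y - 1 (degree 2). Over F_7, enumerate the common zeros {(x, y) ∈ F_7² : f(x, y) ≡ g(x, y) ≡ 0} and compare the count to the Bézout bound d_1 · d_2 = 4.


Common zeros: {(2, 2)}; count = 1; Bézout bound = 4.

deg(f) = 2, deg(g) = 2, so Bézout bound = 4.
Scan x ∈ F_7. For each x, list the y ∈ F_7 with f(x, y) ≡ 0 and those with g(x, y) ≡ 0 (mod 7); the common zeros in that column are the intersection.
  x = 0: f ≡ 0 at y ∈ ∅; g ≡ 0 at y ∈ {3}; common: ∅.
  x = 1: f ≡ 0 at y ∈ {1}; g ≡ 0 at y ∈ {3, 5}; common: ∅.
  x = 2: f ≡ 0 at y ∈ {2}; g ≡ 0 at y ∈ {1, 2}; common: {2}.
  x = 3: f ≡ 0 at y ∈ {4}; g ≡ 0 at y ∈ ∅; common: ∅.
  x = 4: f ≡ 0 at y ∈ {1}; g ≡ 0 at y ∈ {2, 5}; common: ∅.
  x = 5: f ≡ 0 at y ∈ {3}; g ≡ 0 at y ∈ ∅; common: ∅.
  x = 6: f ≡ 0 at y ∈ {4}; g ≡ 0 at y ∈ ∅; common: ∅.
Collecting: common zeros = {(2, 2)}, so the count is 1.
Comparison with the Bézout bound: 1 ≤ 4 = deg(f)·deg(g), as expected for curves with no common component (the affine F_7-count falls short of the bound because intersections may lie at infinity, over extension fields, or carry multiplicity).


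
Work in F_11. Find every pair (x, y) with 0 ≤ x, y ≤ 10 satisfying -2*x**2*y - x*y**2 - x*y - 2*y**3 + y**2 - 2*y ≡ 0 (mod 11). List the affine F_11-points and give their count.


Affine F_11-points: {(0, 0), (1, 0), (1, 5), (1, 6), (2, 0), (2, 2), (2, 3), (3, 0), (4, 0), (5, 0), (5, 10), (6, 0), (6, 4), (6, 10), (7, 0), (7, 3), (7, 5), (8, 0), (8, 4), (8, 9), (9, 0), (9, 9), (10, 0)}; count = 23.

For each of the 121 pairs (x, y) ∈ F_11², evaluate f(x, y) mod 11. Record the zeros.
  x = 0: [0↦0, 1↦8, 2↦6, 3↦4, 4↦1, 5↦7, 6↦10, 7↦9, 8↦3, 9↦2, 10↦5]  zeros at y ∈ {0}
  x = 1: [0↦0, 1↦4, 2↦7, 3↦8, 4↦6, 5↦0, 6↦0, 7↦5, 8↦3, 9↦4, 10↦7]  zeros at y ∈ {0, 5, 6}
  x = 2: [0↦0, 1↦7, 2↦0, 3↦0, 4↦6, 5↦6, 6↦10, 7↦6, 8↦4, 9↦3, 10↦2]  zeros at y ∈ {0, 2, 3}
  x = 3: [0↦0, 1↦6, 2↦7, 3↦2, 4↦1, 5↦3, 6↦7, 7↦1, 8↦6, 9↦10, 10↦1]  zeros at y ∈ {0}
  x = 4: [0↦0, 1↦1, 2↦6, 3↦3, 4↦2, 5↦2, 6↦2, 7↦1, 8↦9, 9↦3, 10↦4]  zeros at y ∈ {0}
  x = 5: [0↦0, 1↦3, 2↦8, 3↦3, 4↦9, 5↦3, 6↦6, 7↦6, 8↦2, 9↦4, 10↦0]  zeros at y ∈ {0, 10}
  x = 6: [0↦0, 1↦1, 2↦2, 3↦2, 4↦0, 5↦6, 6↦8, 7↦5, 8↦7, 9↦2, 10↦0]  zeros at y ∈ {0, 4, 10}
  x = 7: [0↦0, 1↦6, 2↦10, 3↦0, 4↦8, 5↦0, 6↦8, 7↦9, 8↦2, 9↦8, 10↦4]  zeros at y ∈ {0, 3, 5}
  x = 8: [0↦0, 1↦7, 2↦10, 3↦8, 4↦0, 5↦7, 6↦6, 7↦7, 8↦9, 9↦0, 10↦1]  zeros at y ∈ {0, 4, 9}
  x = 9: [0↦0, 1↦4, 2↦2, 3↦4, 4↦9, 5↦5, 6↦2, 7↦10, 8↦6, 9↦0, 10↦2]  zeros at y ∈ {0, 9}
  x = 10: [0↦0, 1↦8, 2↦8, 3↦10, 4↦2, 5↦5, 6↦7, 7↦7, 8↦4, 9↦8, 10↦7]  zeros at y ∈ {0}
Collecting zeros: affine points = {(0, 0), (1, 0), (1, 5), (1, 6), (2, 0), (2, 2), (2, 3), (3, 0), (4, 0), (5, 0), (5, 10), (6, 0), (6, 4), (6, 10), (7, 0), (7, 3), (7, 5), (8, 0), (8, 4), (8, 9), (9, 0), (9, 9), (10, 0)}.
Total count |C(F_11)_aff| = 23.


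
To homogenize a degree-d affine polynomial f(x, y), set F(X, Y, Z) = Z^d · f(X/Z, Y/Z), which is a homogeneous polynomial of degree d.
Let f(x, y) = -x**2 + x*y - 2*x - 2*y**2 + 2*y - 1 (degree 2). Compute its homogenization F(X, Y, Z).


F(X, Y, Z) = -X**2 + X*Y - 2*X*Z - 2*Y**2 + 2*Y*Z - Z**2

deg(f) = 2.
Substitute x = X/Z, y = Y/Z into f, then multiply by Z^2.
  monomial -1·x^2·y^0 ↦ -1·X^2·Y^0·Z^0.
  monomial 1·x^1·y^1 ↦ 1·X^1·Y^1·Z^0.
  monomial -2·x^1·y^0 ↦ -2·X^1·Y^0·Z^1.
  monomial -2·x^0·y^2 ↦ -2·X^0·Y^2·Z^0.
  monomial 2·x^0·y^1 ↦ 2·X^0·Y^1·Z^1.
  monomial -1·x^0·y^0 ↦ -1·X^0·Y^0·Z^2.
Collecting: F(X, Y, Z) = -X**2 + X*Y - 2*X*Z - 2*Y**2 + 2*Y*Z - Z**2.


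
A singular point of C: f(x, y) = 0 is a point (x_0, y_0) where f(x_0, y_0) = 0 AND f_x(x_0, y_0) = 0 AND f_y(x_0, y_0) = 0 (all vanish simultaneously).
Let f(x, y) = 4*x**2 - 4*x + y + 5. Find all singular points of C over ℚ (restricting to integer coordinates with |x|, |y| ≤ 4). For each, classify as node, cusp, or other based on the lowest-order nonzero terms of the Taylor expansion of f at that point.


No singular points in the scanned grid; C is smooth there.

Compute partial derivatives:
  f_x = 8*x - 4.
  f_y = 1.
f_y = 1 is a nonzero constant, so f_y never vanishes: no point (x, y) can satisfy f = f_x = f_y = 0. In particular no (x, y) ∈ {−4, ..., 4}² is singular; the curve is smooth.


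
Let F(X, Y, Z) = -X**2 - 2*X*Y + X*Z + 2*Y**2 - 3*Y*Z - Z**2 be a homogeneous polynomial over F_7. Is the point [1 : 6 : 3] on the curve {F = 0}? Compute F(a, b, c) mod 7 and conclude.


F(1,6,3) ≡ 6 (mod 7); P is NOT on the curve.

Evaluate F(1, 6, 3) term-by-term (mod 7).
  -X**2 ↦ -1·1·1·1 = -1
  -2*X*Y ↦ -2·1·6·1 = -12
  X*Z ↦ 1·1·1·3 = 3
  2*Y**2 ↦ 2·1·36·1 = 72
  -3*Y*Z ↦ -3·1·6·3 = -54
  -Z**2 ↦ -1·1·1·9 = -9
Sum: F(1, 6, 3) = (-1) + (-12) + (3) + (72) + (-54) + (-9) = -1.
Reducing mod 7: -1 ≡ 6 (mod 7).
Since F(a, b, c) ≡ 6 ≠ 0 (mod 7), P does NOT lie on the curve.


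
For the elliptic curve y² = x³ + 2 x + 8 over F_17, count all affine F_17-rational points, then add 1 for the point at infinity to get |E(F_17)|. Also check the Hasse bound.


Affine points = {(0, 5), (0, 12), (6, 7), (6, 10), (7, 5), (7, 12), (8, 3), (8, 14), (10, 5), (10, 12), (11, 1), (11, 16), (12, 3), (12, 14), (13, 2), (13, 15), (14, 3), (14, 14), (15, 8), (15, 9)}; affine count = 20; |E(F_17)| = 21.

Discriminant check: Δ ∝ 4a³ + 27b² = 4·2³ + 27·8² = 4·8 + 27·64 ≡ 9 (mod 17). Nonzero ⇒ E is nonsingular.
For each x ∈ F_17, compute rhs = x³ + 2·x + 8 mod 17, then count y ∈ F_17 with y² ≡ rhs.
  x = 0: rhs = 8, matching y values: 5, 12 (2 points).
  x = 1: rhs = 11, matching y values: none (0 points).
  x = 2: rhs = 3, matching y values: none (0 points).
  x = 3: rhs = 7, matching y values: none (0 points).
  x = 4: rhs = 12, matching y values: none (0 points).
  x = 5: rhs = 7, matching y values: none (0 points).
  x = 6: rhs = 15, matching y values: 7, 10 (2 points).
  x = 7: rhs = 8, matching y values: 5, 12 (2 points).
  x = 8: rhs = 9, matching y values: 3, 14 (2 points).
  x = 9: rhs = 7, matching y values: none (0 points).
  x = 10: rhs = 8, matching y values: 5, 12 (2 points).
  x = 11: rhs = 1, matching y values: 1, 16 (2 points).
  x = 12: rhs = 9, matching y values: 3, 14 (2 points).
  x = 13: rhs = 4, matching y values: 2, 15 (2 points).
  x = 14: rhs = 9, matching y values: 3, 14 (2 points).
  x = 15: rhs = 13, matching y values: 8, 9 (2 points).
  x = 16: rhs = 5, matching y values: none (0 points).
Total affine count: 20.
Full point count |E(F_17)| = 20 + 1 = 21.
Hasse bound: |21 − (17+1)| = |3| = 3 ≤ 2√17 ≈ 8.2462 ✓.


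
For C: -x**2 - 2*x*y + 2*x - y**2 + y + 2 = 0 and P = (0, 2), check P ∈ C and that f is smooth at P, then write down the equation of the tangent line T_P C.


Tangent line at P: -2*x - 3*y + 6 = 0.

Step 1: f(0, 2) = 0, so P lies on C.
Step 2: partial derivatives
  f_x(x, y) = -2*x - 2*y + 2, f_y(x, y) = -2*x - 2*y + 1.
  f_x(P) = -2, f_y(P) = -3 (gradient nonzero, so P is smooth).
Step 3: tangent line at P: -2·(x − 0) + -3·(y − 2) = 0.
Expanding: -2*x - 3*y + 6 = 0.


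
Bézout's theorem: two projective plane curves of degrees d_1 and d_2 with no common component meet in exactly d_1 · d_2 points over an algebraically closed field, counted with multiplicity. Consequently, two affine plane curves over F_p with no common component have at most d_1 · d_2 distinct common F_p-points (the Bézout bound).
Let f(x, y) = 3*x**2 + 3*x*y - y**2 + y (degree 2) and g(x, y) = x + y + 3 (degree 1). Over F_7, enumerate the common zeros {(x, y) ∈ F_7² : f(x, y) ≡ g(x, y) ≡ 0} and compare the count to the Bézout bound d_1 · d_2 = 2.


Common zeros: ∅; count = 0; Bézout bound = 2.

deg(f) = 2, deg(g) = 1, so Bézout bound = 2.
Scan x ∈ F_7. For each x, list the y ∈ F_7 with f(x, y) ≡ 0 and those with g(x, y) ≡ 0 (mod 7); the common zeros in that column are the intersection.
  x = 0: f ≡ 0 at y ∈ {0, 1}; g ≡ 0 at y ∈ {4}; common: ∅.
  x = 1: f ≡ 0 at y ∈ {2}; g ≡ 0 at y ∈ {3}; common: ∅.
  x = 2: f ≡ 0 at y ∈ ∅; g ≡ 0 at y ∈ {2}; common: ∅.
  x = 3: f ≡ 0 at y ∈ ∅; g ≡ 0 at y ∈ {1}; common: ∅.
  x = 4: f ≡ 0 at y ∈ {2, 4}; g ≡ 0 at y ∈ {0}; common: ∅.
  x = 5: f ≡ 0 at y ∈ ∅; g ≡ 0 at y ∈ {6}; common: ∅.
  x = 6: f ≡ 0 at y ∈ {1, 4}; g ≡ 0 at y ∈ {5}; common: ∅.
Collecting: common zeros = ∅, so the count is 0.
Comparison with the Bézout bound: 0 ≤ 2 = deg(f)·deg(g), as expected for curves with no common component (the affine F_7-count falls short of the bound because intersections may lie at infinity, over extension fields, or carry multiplicity).
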